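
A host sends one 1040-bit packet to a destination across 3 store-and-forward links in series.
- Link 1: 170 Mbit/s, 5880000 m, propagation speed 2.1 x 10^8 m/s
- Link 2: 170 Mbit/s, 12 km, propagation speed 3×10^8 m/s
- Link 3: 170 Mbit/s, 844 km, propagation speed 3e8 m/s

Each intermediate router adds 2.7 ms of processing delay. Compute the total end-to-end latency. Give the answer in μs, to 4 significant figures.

Transmission delay per hop = L/R = 1040/170000000 = 6.11765 μs; 3 hops → 18.3529 μs.
Propagation delays (d/s per hop): 28000, 40, 2813.33 μs; sum = 30853.3 μs.
Processing at 2 router(s): 2 × 2.7 ms = 5400 μs.
End-to-end = 36270 μs.

36270 μs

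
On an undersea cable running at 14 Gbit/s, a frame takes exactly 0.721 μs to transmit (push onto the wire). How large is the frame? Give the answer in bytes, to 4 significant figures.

1262 bytes

L = R × t_tx = 14000000000 b/s × 7.21e-07 s = 10094 bits.
In bytes: 10094 / 8 = 1262 bytes.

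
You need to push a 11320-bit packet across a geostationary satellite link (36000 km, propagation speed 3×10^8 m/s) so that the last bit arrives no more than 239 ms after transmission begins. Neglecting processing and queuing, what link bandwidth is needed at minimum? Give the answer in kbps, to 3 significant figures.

Propagation delay = 36000000 / 300000000 = 120 ms.
Transmission budget = 239 − 120 = 119 ms.
R ≥ L / t_tx = 11320 bits / 0.119 s = 95.1 kbps.

95.1 kbps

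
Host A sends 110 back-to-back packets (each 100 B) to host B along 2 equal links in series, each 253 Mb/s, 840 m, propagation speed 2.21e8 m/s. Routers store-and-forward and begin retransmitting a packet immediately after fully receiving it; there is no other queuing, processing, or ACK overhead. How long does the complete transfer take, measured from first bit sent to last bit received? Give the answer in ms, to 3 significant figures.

0.359 ms

Per-hop transmission t_tx = L/R = 800/253000000 = 0.00316206 ms.
Per-hop propagation t_prop = 840/221000000 = 0.0038009 ms.
Pipeline fill: first packet needs 2·t_tx to clear all hops; remaining 109 packets each add one t_tx.
Total = (2+110-1)·t_tx + 2·t_prop = 111·0.00316206 + 2·0.0038009 = 0.359 ms.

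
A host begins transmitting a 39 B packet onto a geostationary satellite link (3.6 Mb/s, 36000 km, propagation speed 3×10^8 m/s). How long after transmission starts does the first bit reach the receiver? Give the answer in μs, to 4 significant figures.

120000 μs

First bit experiences only propagation delay: d/s = 36000000/300000000 = 120000 μs.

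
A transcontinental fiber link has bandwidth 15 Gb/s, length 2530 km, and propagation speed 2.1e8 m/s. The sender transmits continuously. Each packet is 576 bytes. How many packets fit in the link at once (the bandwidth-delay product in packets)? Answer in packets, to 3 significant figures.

Propagation delay = 2530000 / 210000000 = 0.0120476 s.
BDP = R × t_prop = 15000000000 × 0.0120476 = 180714000 bits.
In packets of 4608 bits: 39200 packets.

39200 packets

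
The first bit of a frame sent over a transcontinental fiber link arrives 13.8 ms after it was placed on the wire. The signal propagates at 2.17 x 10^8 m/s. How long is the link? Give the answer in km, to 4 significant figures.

d = s × t_prop = 217000000 × 0.0138 = 2995 km.

2995 km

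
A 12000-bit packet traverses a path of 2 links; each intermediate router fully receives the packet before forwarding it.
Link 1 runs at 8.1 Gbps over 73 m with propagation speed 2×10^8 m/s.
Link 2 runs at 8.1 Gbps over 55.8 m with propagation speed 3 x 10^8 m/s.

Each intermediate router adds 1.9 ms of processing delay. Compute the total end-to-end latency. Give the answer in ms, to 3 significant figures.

1.90 ms

Transmission delay per hop = L/R = 12000/8100000000 = 0.00148148 ms; 2 hops → 0.00296296 ms.
Propagation delays (d/s per hop): 0.000365, 0.000186 ms; sum = 0.000551 ms.
Processing at 1 router(s): 1 × 1.9 ms = 1.9 ms.
End-to-end = 1.90 ms.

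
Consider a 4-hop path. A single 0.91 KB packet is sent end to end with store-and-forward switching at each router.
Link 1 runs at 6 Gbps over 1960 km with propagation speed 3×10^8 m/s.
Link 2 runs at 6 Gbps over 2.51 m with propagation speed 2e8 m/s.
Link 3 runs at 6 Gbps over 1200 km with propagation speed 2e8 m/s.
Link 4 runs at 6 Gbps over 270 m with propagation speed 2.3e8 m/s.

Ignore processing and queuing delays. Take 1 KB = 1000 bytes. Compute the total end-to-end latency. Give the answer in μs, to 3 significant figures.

12500 μs

L = 7280 bits.
Transmission delay per hop = L/R = 7280/6000000000 = 1.21333 μs; 4 hops → 4.85333 μs.
Propagation delays (d/s per hop): 6533.33, 0.01255, 6000, 1.17391 μs; sum = 12534.5 μs.
End-to-end = 12500 μs.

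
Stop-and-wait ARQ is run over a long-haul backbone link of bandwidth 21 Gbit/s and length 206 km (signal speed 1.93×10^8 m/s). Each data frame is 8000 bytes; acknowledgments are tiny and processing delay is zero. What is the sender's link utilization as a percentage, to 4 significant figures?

t_tx = L/R = 64000/21000000000 = 3.04762e-06 s.
t_prop = 206000/193000000 = 0.00106736 s; RTT = 0.00213472 s.
Cycle = t_tx + RTT = 0.00213776 s.
Utilization = t_tx / cycle = 3.04762e-06/0.00213776 = 0.1426 %.

0.1426 %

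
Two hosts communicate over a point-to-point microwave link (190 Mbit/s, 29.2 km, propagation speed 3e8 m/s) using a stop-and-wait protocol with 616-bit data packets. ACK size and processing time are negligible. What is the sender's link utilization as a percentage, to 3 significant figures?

t_tx = L/R = 616/190000000 = 3.24211e-06 s.
t_prop = 29200/300000000 = 9.73333e-05 s; RTT = 0.000194667 s.
Cycle = t_tx + RTT = 0.000197909 s.
Utilization = t_tx / cycle = 3.24211e-06/0.000197909 = 1.64 %.

1.64 %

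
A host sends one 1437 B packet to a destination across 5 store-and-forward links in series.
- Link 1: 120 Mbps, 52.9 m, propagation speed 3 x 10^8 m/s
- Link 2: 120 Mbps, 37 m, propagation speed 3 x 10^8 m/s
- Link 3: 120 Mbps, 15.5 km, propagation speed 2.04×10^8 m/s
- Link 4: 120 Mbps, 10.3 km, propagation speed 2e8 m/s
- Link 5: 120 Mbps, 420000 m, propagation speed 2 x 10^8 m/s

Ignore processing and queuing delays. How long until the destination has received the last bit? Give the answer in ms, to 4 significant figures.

L = 1437 × 8 = 11496 bits.
Transmission delay per hop = L/R = 11496/120000000 = 0.0958 ms; 5 hops → 0.479 ms.
Propagation delays (d/s per hop): 0.000176333, 0.000123333, 0.0759804, 0.0515, 2.1 ms; sum = 2.22778 ms.
End-to-end = 2.707 ms.

2.707 ms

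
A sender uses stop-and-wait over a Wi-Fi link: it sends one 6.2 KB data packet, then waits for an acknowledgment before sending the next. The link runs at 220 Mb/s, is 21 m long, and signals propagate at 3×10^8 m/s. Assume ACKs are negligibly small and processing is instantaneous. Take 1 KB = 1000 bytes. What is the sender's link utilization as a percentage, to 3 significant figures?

99.9 %

t_tx = L/R = 49600/220000000 = 0.000225455 s.
t_prop = 21/300000000 = 7e-08 s; RTT = 1.4e-07 s.
Cycle = t_tx + RTT = 0.000225595 s.
Utilization = t_tx / cycle = 0.000225455/0.000225595 = 99.9 %.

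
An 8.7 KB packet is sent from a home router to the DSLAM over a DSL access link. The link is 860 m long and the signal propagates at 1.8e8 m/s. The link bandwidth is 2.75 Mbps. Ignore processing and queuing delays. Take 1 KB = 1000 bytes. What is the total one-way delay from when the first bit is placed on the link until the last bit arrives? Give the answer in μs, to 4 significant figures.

L = 69600 bits.
Transmission delay = L/R = 69600 / 2750000 = 25309.1 μs.
Propagation delay = d/s = 860 m / 180000000 m/s = 4.77778 μs.
Total = 25310 μs.

25310 μs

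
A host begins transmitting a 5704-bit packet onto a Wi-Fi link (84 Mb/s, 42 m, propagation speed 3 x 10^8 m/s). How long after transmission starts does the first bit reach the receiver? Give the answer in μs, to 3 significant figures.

First bit experiences only propagation delay: d/s = 42/300000000 = 0.140 μs.

0.140 μs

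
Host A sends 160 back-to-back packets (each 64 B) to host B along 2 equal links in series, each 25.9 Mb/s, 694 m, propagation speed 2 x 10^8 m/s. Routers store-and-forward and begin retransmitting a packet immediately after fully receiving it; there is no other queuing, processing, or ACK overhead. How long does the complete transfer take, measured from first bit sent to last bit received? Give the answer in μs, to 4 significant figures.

Per-hop transmission t_tx = L/R = 512/25900000 = 19.7683 μs.
Per-hop propagation t_prop = 694/200000000 = 3.47 μs.
Pipeline fill: first packet needs 2·t_tx to clear all hops; remaining 159 packets each add one t_tx.
Total = (2+160-1)·t_tx + 2·t_prop = 161·19.7683 + 2·3.47 = 3190 μs.

3190 μs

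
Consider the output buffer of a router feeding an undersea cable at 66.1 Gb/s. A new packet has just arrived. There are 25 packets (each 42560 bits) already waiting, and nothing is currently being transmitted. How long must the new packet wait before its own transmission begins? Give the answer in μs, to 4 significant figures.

16.10 μs

Each queued packet: L/R = 42560/6.61e+10 = 0.643873 μs.
25 queued → 16.0968 μs.
Queuing delay = 16.10 μs.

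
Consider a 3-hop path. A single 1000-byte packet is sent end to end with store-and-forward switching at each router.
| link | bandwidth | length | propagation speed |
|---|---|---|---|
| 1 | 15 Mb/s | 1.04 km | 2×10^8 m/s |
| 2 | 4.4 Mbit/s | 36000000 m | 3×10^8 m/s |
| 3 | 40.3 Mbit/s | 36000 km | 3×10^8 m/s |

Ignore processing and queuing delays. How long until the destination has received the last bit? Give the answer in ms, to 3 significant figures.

243 ms

L = 1000 × 8 = 8000 bits.
Transmission delays (L/R per hop): 0.533333, 1.81818, 0.198511 ms; sum = 2.55003 ms.
Propagation delays (d/s per hop): 0.0052, 120, 120 ms; sum = 240.005 ms.
End-to-end = 243 ms.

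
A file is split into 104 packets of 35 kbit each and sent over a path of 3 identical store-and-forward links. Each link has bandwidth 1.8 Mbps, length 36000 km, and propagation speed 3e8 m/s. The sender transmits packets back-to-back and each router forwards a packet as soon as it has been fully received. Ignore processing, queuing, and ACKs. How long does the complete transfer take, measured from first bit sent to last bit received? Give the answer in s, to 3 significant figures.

2.42 s

Per-hop transmission t_tx = L/R = 35000/1800000 = 0.0194444 s.
Per-hop propagation t_prop = 36000000/300000000 = 0.12 s.
Pipeline fill: first packet needs 3·t_tx to clear all hops; remaining 103 packets each add one t_tx.
Total = (3+104-1)·t_tx + 3·t_prop = 106·0.0194444 + 3·0.12 = 2.42 s.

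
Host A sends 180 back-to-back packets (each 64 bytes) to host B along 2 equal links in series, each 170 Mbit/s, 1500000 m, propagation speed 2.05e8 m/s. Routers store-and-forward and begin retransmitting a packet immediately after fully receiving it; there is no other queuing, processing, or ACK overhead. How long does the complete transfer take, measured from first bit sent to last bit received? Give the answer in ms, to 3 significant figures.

15.2 ms

Per-hop transmission t_tx = L/R = 512/170000000 = 0.00301176 ms.
Per-hop propagation t_prop = 1500000/2.05e+08 = 7.31707 ms.
Pipeline fill: first packet needs 2·t_tx to clear all hops; remaining 179 packets each add one t_tx.
Total = (2+180-1)·t_tx + 2·t_prop = 181·0.00301176 + 2·7.31707 = 15.2 ms.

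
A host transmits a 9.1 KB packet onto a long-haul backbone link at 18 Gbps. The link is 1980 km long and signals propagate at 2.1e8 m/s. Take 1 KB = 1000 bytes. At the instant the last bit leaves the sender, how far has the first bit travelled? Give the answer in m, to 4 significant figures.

t_tx = L/R = 72800/18000000000 = 4.04444e-06 s.
Distance = s × t_tx = 210000000 × 4.04444e-06 = 849.3 m.

849.3 m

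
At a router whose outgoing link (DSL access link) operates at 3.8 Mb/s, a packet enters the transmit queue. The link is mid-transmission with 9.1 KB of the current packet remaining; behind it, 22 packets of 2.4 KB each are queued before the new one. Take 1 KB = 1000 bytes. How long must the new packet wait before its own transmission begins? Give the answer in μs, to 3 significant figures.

130000 μs

Each queued packet: L/R = 19200/3800000 = 5052.63 μs.
22 queued → 111158 μs.
Plus remaining 72800 bits of current packet: 19157.9 μs.
Queuing delay = 130000 μs.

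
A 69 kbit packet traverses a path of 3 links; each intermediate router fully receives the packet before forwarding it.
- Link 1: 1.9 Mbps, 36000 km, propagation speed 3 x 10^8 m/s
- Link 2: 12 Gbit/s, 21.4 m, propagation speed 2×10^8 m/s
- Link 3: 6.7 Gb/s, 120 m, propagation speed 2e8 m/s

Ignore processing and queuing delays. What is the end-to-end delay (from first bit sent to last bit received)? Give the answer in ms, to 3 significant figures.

156 ms

L = 69000 bits.
Transmission delays (L/R per hop): 36.3158, 0.00575, 0.0102985 ms; sum = 36.3318 ms.
Propagation delays (d/s per hop): 120, 0.000107, 0.0006 ms; sum = 120.001 ms.
End-to-end = 156 ms.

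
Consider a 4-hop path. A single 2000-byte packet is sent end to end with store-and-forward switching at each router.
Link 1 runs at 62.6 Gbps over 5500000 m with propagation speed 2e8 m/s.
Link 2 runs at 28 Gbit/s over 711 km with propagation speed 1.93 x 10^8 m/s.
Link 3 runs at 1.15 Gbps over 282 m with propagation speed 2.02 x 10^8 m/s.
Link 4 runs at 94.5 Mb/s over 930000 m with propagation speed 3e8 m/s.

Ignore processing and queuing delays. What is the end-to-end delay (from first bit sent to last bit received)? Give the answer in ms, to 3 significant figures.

L = 2000 × 8 = 16000 bits.
Transmission delays (L/R per hop): 0.000255591, 0.000571429, 0.013913, 0.169312 ms; sum = 0.184052 ms.
Propagation delays (d/s per hop): 27.5, 3.68394, 0.00139604, 3.1 ms; sum = 34.2853 ms.
End-to-end = 34.5 ms.

34.5 ms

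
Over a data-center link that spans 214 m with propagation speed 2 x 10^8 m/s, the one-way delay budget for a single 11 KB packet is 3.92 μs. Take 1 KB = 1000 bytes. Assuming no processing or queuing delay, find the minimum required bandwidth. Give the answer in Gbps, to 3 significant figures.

L = 88000 bits.
Propagation delay = 214 / 200000000 = 1.07 μs.
Transmission budget = 3.92 − 1.07 = 2.85 μs.
R ≥ L / t_tx = 88000 bits / 2.85e-06 s = 30.9 Gbps.

30.9 Gbps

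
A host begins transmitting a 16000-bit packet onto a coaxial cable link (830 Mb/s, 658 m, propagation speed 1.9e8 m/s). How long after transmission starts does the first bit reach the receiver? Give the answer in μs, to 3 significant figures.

3.46 μs

First bit experiences only propagation delay: d/s = 658/190000000 = 3.46 μs.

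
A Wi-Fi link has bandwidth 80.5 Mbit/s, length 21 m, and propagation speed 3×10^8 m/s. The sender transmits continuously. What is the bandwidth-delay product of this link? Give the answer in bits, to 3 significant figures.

Propagation delay = 21 / 300000000 = 7e-08 s.
BDP = R × t_prop = 80500000 × 7e-08 = 5.635 bits.

5.64 bits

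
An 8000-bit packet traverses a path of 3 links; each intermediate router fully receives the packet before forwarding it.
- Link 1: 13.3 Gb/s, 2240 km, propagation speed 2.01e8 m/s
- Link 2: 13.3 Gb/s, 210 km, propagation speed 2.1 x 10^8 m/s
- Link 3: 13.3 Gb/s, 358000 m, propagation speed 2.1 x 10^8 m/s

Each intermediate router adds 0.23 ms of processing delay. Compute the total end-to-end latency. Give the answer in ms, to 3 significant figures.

Transmission delay per hop = L/R = 8000/13300000000 = 0.000601504 ms; 3 hops → 0.00180451 ms.
Propagation delays (d/s per hop): 11.1443, 1, 1.70476 ms; sum = 13.849 ms.
Processing at 2 router(s): 2 × 0.23 ms = 0.46 ms.
End-to-end = 14.3 ms.

14.3 ms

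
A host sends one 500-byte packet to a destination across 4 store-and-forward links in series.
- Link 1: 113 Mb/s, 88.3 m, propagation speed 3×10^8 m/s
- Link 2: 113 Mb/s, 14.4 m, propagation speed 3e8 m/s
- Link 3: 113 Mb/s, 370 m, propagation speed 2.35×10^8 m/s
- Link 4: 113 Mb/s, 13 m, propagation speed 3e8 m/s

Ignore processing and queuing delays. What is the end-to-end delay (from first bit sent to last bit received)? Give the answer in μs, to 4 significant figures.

143.6 μs

L = 500 × 8 = 4000 bits.
Transmission delay per hop = L/R = 4000/113000000 = 35.3982 μs; 4 hops → 141.593 μs.
Propagation delays (d/s per hop): 0.294333, 0.048, 1.57447, 0.0433333 μs; sum = 1.96013 μs.
End-to-end = 143.6 μs.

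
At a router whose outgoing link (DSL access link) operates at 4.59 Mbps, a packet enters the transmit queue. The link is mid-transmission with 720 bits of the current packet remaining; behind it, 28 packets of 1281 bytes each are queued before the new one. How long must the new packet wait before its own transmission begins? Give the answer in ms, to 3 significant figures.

Each queued packet: L/R = 10248/4590000 = 2.23268 ms.
28 queued → 62.515 ms.
Plus remaining 720 bits of current packet: 0.156863 ms.
Queuing delay = 62.7 ms.

62.7 ms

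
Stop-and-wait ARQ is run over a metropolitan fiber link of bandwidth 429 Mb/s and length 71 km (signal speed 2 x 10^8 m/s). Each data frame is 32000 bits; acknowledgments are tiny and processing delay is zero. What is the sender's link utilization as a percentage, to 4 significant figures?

t_tx = L/R = 32000/429000000 = 7.45921e-05 s.
t_prop = 71000/200000000 = 0.000355 s; RTT = 0.00071 s.
Cycle = t_tx + RTT = 0.000784592 s.
Utilization = t_tx / cycle = 7.45921e-05/0.000784592 = 9.507 %.

9.507 %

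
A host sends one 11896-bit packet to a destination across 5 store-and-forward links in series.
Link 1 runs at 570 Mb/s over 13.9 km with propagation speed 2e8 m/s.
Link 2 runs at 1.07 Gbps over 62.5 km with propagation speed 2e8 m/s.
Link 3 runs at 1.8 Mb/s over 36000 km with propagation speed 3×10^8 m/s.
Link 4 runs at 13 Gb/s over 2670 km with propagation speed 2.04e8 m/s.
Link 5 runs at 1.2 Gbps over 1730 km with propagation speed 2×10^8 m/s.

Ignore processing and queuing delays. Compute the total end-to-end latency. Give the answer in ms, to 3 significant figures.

Transmission delays (L/R per hop): 0.0208702, 0.0111178, 6.60889, 0.000915077, 0.00991333 ms; sum = 6.65171 ms.
Propagation delays (d/s per hop): 0.0695, 0.3125, 120, 13.0882, 8.65 ms; sum = 142.12 ms.
End-to-end = 149 ms.

149 ms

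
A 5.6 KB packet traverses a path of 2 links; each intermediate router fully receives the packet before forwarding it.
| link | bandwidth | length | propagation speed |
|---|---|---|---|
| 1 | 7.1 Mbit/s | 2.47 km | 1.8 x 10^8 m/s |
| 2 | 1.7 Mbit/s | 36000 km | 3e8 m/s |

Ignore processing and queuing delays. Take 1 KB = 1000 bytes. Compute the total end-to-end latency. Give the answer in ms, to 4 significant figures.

152.7 ms

L = 44800 bits.
Transmission delays (L/R per hop): 6.30986, 26.3529 ms; sum = 32.6628 ms.
Propagation delays (d/s per hop): 0.0137222, 120 ms; sum = 120.014 ms.
End-to-end = 152.7 ms.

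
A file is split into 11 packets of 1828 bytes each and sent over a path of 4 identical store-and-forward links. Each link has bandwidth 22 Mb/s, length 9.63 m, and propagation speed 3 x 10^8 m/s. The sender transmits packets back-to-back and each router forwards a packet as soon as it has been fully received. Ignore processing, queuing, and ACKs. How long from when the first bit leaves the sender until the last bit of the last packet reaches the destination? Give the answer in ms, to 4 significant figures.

9.306 ms

Per-hop transmission t_tx = L/R = 14624/22000000 = 0.664727 ms.
Per-hop propagation t_prop = 9.63/300000000 = 3.21e-05 ms.
Pipeline fill: first packet needs 4·t_tx to clear all hops; remaining 10 packets each add one t_tx.
Total = (4+11-1)·t_tx + 4·t_prop = 14·0.664727 + 4·3.21e-05 = 9.306 ms.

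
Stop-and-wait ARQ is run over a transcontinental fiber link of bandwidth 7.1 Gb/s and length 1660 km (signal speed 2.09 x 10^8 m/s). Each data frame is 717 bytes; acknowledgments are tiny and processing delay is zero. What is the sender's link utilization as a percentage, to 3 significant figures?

0.00509 %

t_tx = L/R = 5736/7100000000 = 8.07887e-07 s.
t_prop = 1660000/209000000 = 0.00794258 s; RTT = 0.0158852 s.
Cycle = t_tx + RTT = 0.015886 s.
Utilization = t_tx / cycle = 8.07887e-07/0.015886 = 0.00509 %.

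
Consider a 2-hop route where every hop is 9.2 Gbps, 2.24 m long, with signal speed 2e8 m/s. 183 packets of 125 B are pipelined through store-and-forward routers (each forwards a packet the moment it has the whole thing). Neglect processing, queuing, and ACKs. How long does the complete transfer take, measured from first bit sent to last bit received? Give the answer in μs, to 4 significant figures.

20.02 μs

Per-hop transmission t_tx = L/R = 1000/9200000000 = 0.108696 μs.
Per-hop propagation t_prop = 2.24/200000000 = 0.0112 μs.
Pipeline fill: first packet needs 2·t_tx to clear all hops; remaining 182 packets each add one t_tx.
Total = (2+183-1)·t_tx + 2·t_prop = 184·0.108696 + 2·0.0112 = 20.02 μs.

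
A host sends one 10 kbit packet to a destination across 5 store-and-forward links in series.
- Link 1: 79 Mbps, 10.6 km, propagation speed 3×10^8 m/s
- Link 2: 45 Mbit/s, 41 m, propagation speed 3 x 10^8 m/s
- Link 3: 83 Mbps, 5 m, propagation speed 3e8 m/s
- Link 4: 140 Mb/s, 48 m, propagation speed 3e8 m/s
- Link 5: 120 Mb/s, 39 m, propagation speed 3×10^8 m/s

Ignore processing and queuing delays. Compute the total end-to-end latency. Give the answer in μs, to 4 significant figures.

L = 10000 bits.
Transmission delays (L/R per hop): 126.582, 222.222, 120.482, 71.4286, 83.3333 μs; sum = 624.048 μs.
Propagation delays (d/s per hop): 35.3333, 0.136667, 0.0166667, 0.16, 0.13 μs; sum = 35.7767 μs.
End-to-end = 659.8 μs.

659.8 μs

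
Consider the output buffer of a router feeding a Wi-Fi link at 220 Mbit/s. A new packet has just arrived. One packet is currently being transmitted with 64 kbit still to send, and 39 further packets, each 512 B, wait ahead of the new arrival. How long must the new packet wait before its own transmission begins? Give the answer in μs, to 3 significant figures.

1020 μs

Each queued packet: L/R = 4096/220000000 = 18.6182 μs.
39 queued → 726.109 μs.
Plus remaining 64000 bits of current packet: 290.909 μs.
Queuing delay = 1020 μs.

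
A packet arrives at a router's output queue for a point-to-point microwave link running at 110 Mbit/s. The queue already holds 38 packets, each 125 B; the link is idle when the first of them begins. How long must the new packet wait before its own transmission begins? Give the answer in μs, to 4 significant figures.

345.5 μs

Each queued packet: L/R = 1000/110000000 = 9.09091 μs.
38 queued → 345.455 μs.
Queuing delay = 345.5 μs.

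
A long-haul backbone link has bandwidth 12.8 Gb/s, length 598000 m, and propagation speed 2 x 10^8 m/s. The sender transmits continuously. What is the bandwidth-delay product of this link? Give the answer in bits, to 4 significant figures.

38270000 bits

Propagation delay = 598000 / 200000000 = 0.00299 s.
BDP = R × t_prop = 12800000000 × 0.00299 = 38272000 bits.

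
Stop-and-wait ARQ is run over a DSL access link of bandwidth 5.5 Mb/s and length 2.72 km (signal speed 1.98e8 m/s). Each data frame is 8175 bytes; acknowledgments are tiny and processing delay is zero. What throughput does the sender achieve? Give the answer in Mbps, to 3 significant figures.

5.49 Mbps

t_tx = L/R = 65400/5500000 = 0.0118909 s.
t_prop = 2720/198000000 = 1.37374e-05 s; RTT = 2.74747e-05 s.
Cycle = t_tx + RTT = 0.0119184 s.
Throughput = L / cycle = 65400 / 0.0119184 = 5.49 Mbps.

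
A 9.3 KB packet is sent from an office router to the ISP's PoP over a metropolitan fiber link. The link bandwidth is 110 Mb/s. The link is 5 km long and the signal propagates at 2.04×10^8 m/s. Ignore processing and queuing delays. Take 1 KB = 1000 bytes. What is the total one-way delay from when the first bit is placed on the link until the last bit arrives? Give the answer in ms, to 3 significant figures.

L = 74400 bits.
Transmission delay = L/R = 74400 / 110000000 = 0.676364 ms.
Propagation delay = d/s = 5000 m / 204000000 m/s = 0.0245098 ms.
Total = 0.701 ms.

0.701 ms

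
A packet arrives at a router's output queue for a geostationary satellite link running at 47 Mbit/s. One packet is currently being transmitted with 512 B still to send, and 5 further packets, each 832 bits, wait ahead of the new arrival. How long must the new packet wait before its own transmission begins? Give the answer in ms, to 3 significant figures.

Each queued packet: L/R = 832/47000000 = 0.0177021 ms.
5 queued → 0.0885106 ms.
Plus remaining 4096 bits of current packet: 0.0871489 ms.
Queuing delay = 0.176 ms.

0.176 ms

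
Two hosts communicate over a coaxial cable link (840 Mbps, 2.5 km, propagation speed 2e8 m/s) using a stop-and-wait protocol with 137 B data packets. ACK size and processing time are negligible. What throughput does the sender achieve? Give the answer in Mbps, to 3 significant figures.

41.7 Mbps

t_tx = L/R = 1096/840000000 = 1.30476e-06 s.
t_prop = 2500/200000000 = 1.25e-05 s; RTT = 2.5e-05 s.
Cycle = t_tx + RTT = 2.63048e-05 s.
Throughput = L / cycle = 1096 / 2.63048e-05 = 41.7 Mbps.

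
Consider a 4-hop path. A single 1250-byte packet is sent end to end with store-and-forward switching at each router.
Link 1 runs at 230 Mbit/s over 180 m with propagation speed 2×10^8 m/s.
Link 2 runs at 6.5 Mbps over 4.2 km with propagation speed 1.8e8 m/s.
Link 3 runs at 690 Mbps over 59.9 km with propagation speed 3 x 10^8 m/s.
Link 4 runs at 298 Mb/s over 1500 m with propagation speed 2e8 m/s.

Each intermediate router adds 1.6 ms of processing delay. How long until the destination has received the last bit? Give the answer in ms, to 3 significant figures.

L = 1250 × 8 = 10000 bits.
Transmission delays (L/R per hop): 0.0434783, 1.53846, 0.0144928, 0.033557 ms; sum = 1.62999 ms.
Propagation delays (d/s per hop): 0.0009, 0.0233333, 0.199667, 0.0075 ms; sum = 0.2314 ms.
Processing at 3 router(s): 3 × 1.6 ms = 4.8 ms.
End-to-end = 6.66 ms.

6.66 ms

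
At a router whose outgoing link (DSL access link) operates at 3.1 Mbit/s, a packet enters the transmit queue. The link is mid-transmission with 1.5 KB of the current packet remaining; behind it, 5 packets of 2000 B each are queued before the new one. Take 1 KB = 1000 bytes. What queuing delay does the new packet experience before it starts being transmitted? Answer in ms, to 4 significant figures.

29.68 ms

Each queued packet: L/R = 16000/3100000 = 5.16129 ms.
5 queued → 25.8065 ms.
Plus remaining 12000 bits of current packet: 3.87097 ms.
Queuing delay = 29.68 ms.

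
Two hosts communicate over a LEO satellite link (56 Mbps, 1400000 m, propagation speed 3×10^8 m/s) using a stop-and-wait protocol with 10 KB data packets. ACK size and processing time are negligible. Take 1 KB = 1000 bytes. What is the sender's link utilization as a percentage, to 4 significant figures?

t_tx = L/R = 80000/56000000 = 0.00142857 s.
t_prop = 1400000/300000000 = 0.00466667 s; RTT = 0.00933333 s.
Cycle = t_tx + RTT = 0.0107619 s.
Utilization = t_tx / cycle = 0.00142857/0.0107619 = 13.27 %.

13.27 %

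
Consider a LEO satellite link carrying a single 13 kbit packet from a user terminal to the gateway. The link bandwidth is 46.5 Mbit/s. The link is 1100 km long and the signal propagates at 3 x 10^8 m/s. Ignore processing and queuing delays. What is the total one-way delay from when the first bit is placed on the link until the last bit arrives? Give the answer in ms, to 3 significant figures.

3.95 ms

L = 13000 bits.
Transmission delay = L/R = 13000 / 46500000 = 0.27957 ms.
Propagation delay = d/s = 1100000 m / 300000000 m/s = 3.66667 ms.
Total = 3.95 ms.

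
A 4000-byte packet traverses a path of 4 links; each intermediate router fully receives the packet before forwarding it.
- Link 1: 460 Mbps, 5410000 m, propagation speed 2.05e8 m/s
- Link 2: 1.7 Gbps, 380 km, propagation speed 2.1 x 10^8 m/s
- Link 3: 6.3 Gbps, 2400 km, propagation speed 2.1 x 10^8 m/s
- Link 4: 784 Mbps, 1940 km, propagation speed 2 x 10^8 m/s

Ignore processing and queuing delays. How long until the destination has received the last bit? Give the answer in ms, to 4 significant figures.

49.46 ms

L = 4000 × 8 = 32000 bits.
Transmission delays (L/R per hop): 0.0695652, 0.0188235, 0.00507937, 0.0408163 ms; sum = 0.134284 ms.
Propagation delays (d/s per hop): 26.3902, 1.80952, 11.4286, 9.7 ms; sum = 49.3283 ms.
End-to-end = 49.46 ms.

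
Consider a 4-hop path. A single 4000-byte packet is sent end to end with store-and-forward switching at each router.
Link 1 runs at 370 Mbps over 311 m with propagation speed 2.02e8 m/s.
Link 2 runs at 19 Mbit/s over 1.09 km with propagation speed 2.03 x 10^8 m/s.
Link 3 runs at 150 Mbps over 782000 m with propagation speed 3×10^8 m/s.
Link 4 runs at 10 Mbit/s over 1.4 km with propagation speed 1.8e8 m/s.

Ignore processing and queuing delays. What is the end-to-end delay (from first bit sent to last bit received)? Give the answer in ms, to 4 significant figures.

7.805 ms

L = 4000 × 8 = 32000 bits.
Transmission delays (L/R per hop): 0.0864865, 1.68421, 0.213333, 3.2 ms; sum = 5.18403 ms.
Propagation delays (d/s per hop): 0.0015396, 0.00536946, 2.60667, 0.00777778 ms; sum = 2.62135 ms.
End-to-end = 7.805 ms.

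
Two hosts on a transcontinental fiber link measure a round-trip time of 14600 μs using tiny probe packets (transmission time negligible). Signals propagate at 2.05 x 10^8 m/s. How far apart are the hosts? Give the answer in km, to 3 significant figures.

1500 km

One-way propagation = RTT/2 = 7300 μs.
d = s × t = 2.05e+08 × 0.0073 = 1500 km.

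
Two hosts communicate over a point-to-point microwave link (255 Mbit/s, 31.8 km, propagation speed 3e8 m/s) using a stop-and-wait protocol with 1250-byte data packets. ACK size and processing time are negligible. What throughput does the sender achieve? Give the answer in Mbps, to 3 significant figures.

39.8 Mbps

t_tx = L/R = 10000/255000000 = 3.92157e-05 s.
t_prop = 31800/300000000 = 0.000106 s; RTT = 0.000212 s.
Cycle = t_tx + RTT = 0.000251216 s.
Throughput = L / cycle = 10000 / 0.000251216 = 39.8 Mbps.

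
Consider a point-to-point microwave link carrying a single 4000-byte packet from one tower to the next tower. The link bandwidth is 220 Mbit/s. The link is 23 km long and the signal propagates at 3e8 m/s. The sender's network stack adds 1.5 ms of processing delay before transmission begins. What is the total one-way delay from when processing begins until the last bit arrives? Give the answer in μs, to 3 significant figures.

1720 μs

L = 4000 × 8 = 32000 bits.
Transmission delay = L/R = 32000 / 220000000 = 145.455 μs.
Propagation delay = d/s = 23000 m / 300000000 m/s = 76.6667 μs.
Plus processing delay 1.5 ms = 1500 μs.
Total = 1720 μs.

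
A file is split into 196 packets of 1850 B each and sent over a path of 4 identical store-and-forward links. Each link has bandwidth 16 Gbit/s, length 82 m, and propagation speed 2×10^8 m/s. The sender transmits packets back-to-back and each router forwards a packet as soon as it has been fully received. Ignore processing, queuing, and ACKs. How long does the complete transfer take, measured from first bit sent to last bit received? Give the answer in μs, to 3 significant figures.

Per-hop transmission t_tx = L/R = 14800/16000000000 = 0.925 μs.
Per-hop propagation t_prop = 82/200000000 = 0.41 μs.
Pipeline fill: first packet needs 4·t_tx to clear all hops; remaining 195 packets each add one t_tx.
Total = (4+196-1)·t_tx + 4·t_prop = 199·0.925 + 4·0.41 = 186 μs.

186 μs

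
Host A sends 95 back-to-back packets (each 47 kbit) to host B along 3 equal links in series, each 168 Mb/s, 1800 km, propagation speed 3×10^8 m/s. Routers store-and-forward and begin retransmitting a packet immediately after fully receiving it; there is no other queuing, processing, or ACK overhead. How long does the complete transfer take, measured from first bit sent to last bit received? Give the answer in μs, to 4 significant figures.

Per-hop transmission t_tx = L/R = 47000/168000000 = 279.762 μs.
Per-hop propagation t_prop = 1800000/300000000 = 6000 μs.
Pipeline fill: first packet needs 3·t_tx to clear all hops; remaining 94 packets each add one t_tx.
Total = (3+95-1)·t_tx + 3·t_prop = 97·279.762 + 3·6000 = 45140 μs.

45140 μs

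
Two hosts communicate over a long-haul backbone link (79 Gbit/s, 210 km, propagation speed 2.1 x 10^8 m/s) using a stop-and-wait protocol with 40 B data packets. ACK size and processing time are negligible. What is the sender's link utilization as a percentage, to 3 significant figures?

0.000203 %

t_tx = L/R = 320/79000000000 = 4.05063e-09 s.
t_prop = 210000/210000000 = 0.001 s; RTT = 0.002 s.
Cycle = t_tx + RTT = 0.002 s.
Utilization = t_tx / cycle = 4.05063e-09/0.002 = 0.000203 %.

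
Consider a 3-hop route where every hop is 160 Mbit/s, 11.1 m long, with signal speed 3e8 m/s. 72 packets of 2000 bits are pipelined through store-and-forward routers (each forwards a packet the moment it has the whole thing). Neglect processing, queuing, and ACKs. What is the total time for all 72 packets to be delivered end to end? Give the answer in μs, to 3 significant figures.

Per-hop transmission t_tx = L/R = 2000/160000000 = 12.5 μs.
Per-hop propagation t_prop = 11.1/300000000 = 0.037 μs.
Pipeline fill: first packet needs 3·t_tx to clear all hops; remaining 71 packets each add one t_tx.
Total = (3+72-1)·t_tx + 3·t_prop = 74·12.5 + 3·0.037 = 925 μs.

925 μs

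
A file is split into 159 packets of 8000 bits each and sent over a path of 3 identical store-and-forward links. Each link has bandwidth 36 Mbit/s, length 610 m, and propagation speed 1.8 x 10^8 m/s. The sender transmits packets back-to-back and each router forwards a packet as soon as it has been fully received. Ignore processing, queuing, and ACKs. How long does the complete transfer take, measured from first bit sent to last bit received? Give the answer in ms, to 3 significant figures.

35.8 ms

Per-hop transmission t_tx = L/R = 8000/36000000 = 0.222222 ms.
Per-hop propagation t_prop = 610/180000000 = 0.00338889 ms.
Pipeline fill: first packet needs 3·t_tx to clear all hops; remaining 158 packets each add one t_tx.
Total = (3+159-1)·t_tx + 3·t_prop = 161·0.222222 + 3·0.00338889 = 35.8 ms.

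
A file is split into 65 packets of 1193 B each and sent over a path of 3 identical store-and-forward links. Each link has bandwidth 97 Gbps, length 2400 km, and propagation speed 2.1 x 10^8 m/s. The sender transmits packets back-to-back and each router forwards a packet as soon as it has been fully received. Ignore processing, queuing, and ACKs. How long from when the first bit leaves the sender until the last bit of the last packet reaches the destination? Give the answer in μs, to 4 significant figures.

34290 μs

Per-hop transmission t_tx = L/R = 9544/97000000000 = 0.0983918 μs.
Per-hop propagation t_prop = 2400000/210000000 = 11428.6 μs.
Pipeline fill: first packet needs 3·t_tx to clear all hops; remaining 64 packets each add one t_tx.
Total = (3+65-1)·t_tx + 3·t_prop = 67·0.0983918 + 3·11428.6 = 34290 μs.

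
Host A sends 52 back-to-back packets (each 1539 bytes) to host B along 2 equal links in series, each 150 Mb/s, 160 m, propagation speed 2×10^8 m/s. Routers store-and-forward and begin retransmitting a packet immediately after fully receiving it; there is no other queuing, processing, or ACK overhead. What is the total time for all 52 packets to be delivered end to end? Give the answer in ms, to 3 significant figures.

4.35 ms

Per-hop transmission t_tx = L/R = 12312/150000000 = 0.08208 ms.
Per-hop propagation t_prop = 160/200000000 = 0.0008 ms.
Pipeline fill: first packet needs 2·t_tx to clear all hops; remaining 51 packets each add one t_tx.
Total = (2+52-1)·t_tx + 2·t_prop = 53·0.08208 + 2·0.0008 = 4.35 ms.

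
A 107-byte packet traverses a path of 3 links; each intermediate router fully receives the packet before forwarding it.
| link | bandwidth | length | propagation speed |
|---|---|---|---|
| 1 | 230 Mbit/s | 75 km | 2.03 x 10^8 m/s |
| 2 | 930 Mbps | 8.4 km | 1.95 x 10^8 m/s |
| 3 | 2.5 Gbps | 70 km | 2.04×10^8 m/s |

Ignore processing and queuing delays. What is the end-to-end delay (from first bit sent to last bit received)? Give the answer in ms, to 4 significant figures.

0.7607 ms

L = 107 × 8 = 856 bits.
Transmission delays (L/R per hop): 0.00372174, 0.00092043, 0.0003424 ms; sum = 0.00498457 ms.
Propagation delays (d/s per hop): 0.369458, 0.0430769, 0.343137 ms; sum = 0.755672 ms.
End-to-end = 0.7607 ms.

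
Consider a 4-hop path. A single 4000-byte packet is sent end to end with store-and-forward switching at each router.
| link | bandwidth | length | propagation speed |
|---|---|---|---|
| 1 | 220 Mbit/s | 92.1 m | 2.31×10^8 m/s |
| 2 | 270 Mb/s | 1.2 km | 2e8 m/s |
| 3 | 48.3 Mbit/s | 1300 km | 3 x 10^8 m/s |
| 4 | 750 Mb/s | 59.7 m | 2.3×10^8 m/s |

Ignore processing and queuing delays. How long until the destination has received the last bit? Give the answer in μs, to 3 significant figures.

5310 μs

L = 4000 × 8 = 32000 bits.
Transmission delays (L/R per hop): 145.455, 118.519, 662.526, 42.6667 μs; sum = 969.166 μs.
Propagation delays (d/s per hop): 0.398701, 6, 4333.33, 0.259565 μs; sum = 4339.99 μs.
End-to-end = 5310 μs.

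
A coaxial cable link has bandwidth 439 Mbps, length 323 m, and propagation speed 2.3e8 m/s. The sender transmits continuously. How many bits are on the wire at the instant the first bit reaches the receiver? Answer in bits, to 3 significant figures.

Propagation delay = 323 / 2.3e+08 = 1.40435e-06 s.
BDP = R × t_prop = 439000000 × 1.40435e-06 = 616.509 bits.

617 bits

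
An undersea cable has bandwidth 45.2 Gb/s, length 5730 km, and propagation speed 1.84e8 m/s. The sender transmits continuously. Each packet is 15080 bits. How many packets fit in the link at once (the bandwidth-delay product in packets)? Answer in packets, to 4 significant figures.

93340 packets

Propagation delay = 5730000 / 184000000 = 0.0311413 s.
BDP = R × t_prop = 45200000000 × 0.0311413 = 1407590000 bits.
In packets of 15080 bits: 93340 packets.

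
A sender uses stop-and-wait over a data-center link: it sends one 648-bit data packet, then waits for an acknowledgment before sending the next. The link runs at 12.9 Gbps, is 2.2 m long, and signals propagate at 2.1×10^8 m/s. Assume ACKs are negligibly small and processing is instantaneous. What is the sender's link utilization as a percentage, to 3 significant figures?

70.6 %

t_tx = L/R = 648/12900000000 = 5.02326e-08 s.
t_prop = 2.2/210000000 = 1.04762e-08 s; RTT = 2.09524e-08 s.
Cycle = t_tx + RTT = 7.11849e-08 s.
Utilization = t_tx / cycle = 5.02326e-08/7.11849e-08 = 70.6 %.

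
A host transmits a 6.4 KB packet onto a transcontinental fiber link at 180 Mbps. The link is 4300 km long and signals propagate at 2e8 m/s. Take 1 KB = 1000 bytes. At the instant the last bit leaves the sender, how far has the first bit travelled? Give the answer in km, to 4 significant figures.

t_tx = L/R = 51200/180000000 = 0.000284444 s.
Distance = s × t_tx = 200000000 × 0.000284444 = 56.89 km.

56.89 km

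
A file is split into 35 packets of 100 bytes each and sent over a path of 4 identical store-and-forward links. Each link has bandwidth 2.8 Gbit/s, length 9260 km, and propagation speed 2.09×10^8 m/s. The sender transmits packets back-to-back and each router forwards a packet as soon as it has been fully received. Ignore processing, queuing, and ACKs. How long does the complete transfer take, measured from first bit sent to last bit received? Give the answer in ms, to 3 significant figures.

Per-hop transmission t_tx = L/R = 800/2800000000 = 0.000285714 ms.
Per-hop propagation t_prop = 9260000/209000000 = 44.3062 ms.
Pipeline fill: first packet needs 4·t_tx to clear all hops; remaining 34 packets each add one t_tx.
Total = (4+35-1)·t_tx + 4·t_prop = 38·0.000285714 + 4·44.3062 = 177 ms.

177 ms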